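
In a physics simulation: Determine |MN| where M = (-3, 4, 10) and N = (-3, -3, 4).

d = √[(x₂-x₁)² + (y₂-y₁)² + (z₂-z₁)²]
  = √[0² + (-7)² + (-6)²]
  = √[0 + 49 + 36]
  = √85
  ≈ 9.22

9.22


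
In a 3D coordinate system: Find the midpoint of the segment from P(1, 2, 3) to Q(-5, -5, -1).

M = ((x₁+x₂)/2, (y₁+y₂)/2, (z₁+z₂)/2)
  = ((1 - 5)/2, (2 - 5)/2, (3 - 1)/2)
  = (-4/2, -3/2, 2/2)
  = (-2, -1.5, 1)

(-2, -1.5, 1)


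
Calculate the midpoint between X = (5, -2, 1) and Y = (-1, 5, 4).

M = ((x₁+x₂)/2, (y₁+y₂)/2, (z₁+z₂)/2)
  = ((5 - 1)/2, (-2 + 5)/2, (1 + 4)/2)
  = (4/2, 3/2, 5/2)
  = (2, 1.5, 2.5)

(2, 1.5, 2.5)


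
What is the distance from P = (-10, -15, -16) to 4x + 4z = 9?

distance = |a·x₀ + b·y₀ + c·z₀ - d| / √(a² + b² + c²)
  = |4·(-10) + 0·(-15) + 4·(-16) - 9| / √(4² + 0² + 4²)
  = |-40 + 0 - 64 - 9| / √(16 + 0 + 16)
  = |-113| / √32
  = 113 / 5.657
  ≈ 19.98

19.98


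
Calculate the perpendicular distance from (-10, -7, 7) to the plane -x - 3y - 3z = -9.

distance = |a·x₀ + b·y₀ + c·z₀ - d| / √(a² + b² + c²)
  = |(-1)·(-10) + (-3)·(-7) + (-3)·7 - (-9)| / √((-1)² + (-3)² + (-3)²)
  = |10 + 21 - 21 + 9| / √(1 + 9 + 9)
  = |19| / √19
  = 19 / 4.359
  ≈ 4.359

4.359


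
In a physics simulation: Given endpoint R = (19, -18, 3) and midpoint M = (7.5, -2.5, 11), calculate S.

S = 2M - R
  = (2·7.5 - 19, 2·(-2.5) - (-18), 2·11 - 3)
  = (15 - 19, -5 + 18, 22 - 3)
  = (-4, 13, 19)

(-4, 13, 19)


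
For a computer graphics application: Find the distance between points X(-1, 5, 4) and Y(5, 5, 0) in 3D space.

d = √[(x₂-x₁)² + (y₂-y₁)² + (z₂-z₁)²]
  = √[6² + 0² + (-4)²]
  = √[36 + 0 + 16]
  = √52
  ≈ 7.211

7.211


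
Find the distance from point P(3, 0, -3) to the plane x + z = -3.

distance = |a·x₀ + b·y₀ + c·z₀ - d| / √(a² + b² + c²)
  = |1·3 + 0·0 + 1·(-3) - (-3)| / √(1² + 0² + 1²)
  = |3 + 0 - 3 + 3| / √(1 + 0 + 1)
  = |3| / √2
  = 3 / 1.414
  ≈ 2.121

2.121


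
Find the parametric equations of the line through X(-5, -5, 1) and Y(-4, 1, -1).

Direction vector d = Y - X = (-4 + 5, 1 + 5, -1 - 1) = (1, 6, -2)
Parametric form r = X + t·d:
x = -5 + t, y = -5 + 6t, z = 1 - 2t

x = -5 + t, y = -5 + 6t, z = 1 - 2t


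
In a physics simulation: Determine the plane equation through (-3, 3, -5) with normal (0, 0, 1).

The plane through P with normal n = (a, b, c) satisfies n·(r - P) = 0,
i.e. ax + by + cz = a·x₀ + b·y₀ + c·z₀.
d = 0·(-3) + 0·3 + 1·(-5)
  = 0 + 0 - 5
  = -5
Equation: z = -5

z = -5


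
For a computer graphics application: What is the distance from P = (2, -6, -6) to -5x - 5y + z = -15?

distance = |a·x₀ + b·y₀ + c·z₀ - d| / √(a² + b² + c²)
  = |(-5)·2 + (-5)·(-6) + 1·(-6) - (-15)| / √((-5)² + (-5)² + 1²)
  = |-10 + 30 - 6 + 15| / √(25 + 25 + 1)
  = |29| / √51
  = 29 / 7.141
  ≈ 4.061

4.061


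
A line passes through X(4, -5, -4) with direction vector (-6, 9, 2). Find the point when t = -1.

P(t) = X + t·d
  = (4 + (-6)·(-1), -5 + 9·(-1), -4 + 2·(-1))
  = (4 + 6, -5 - 9, -4 - 2)
  = (10, -14, -6)

(10, -14, -6)


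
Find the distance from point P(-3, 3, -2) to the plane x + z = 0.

distance = |a·x₀ + b·y₀ + c·z₀ - d| / √(a² + b² + c²)
  = |1·(-3) + 0·3 + 1·(-2) - 0| / √(1² + 0² + 1²)
  = |-3 + 0 - 2 + 0| / √(1 + 0 + 1)
  = |-5| / √2
  = 5 / 1.414
  ≈ 3.536

3.536


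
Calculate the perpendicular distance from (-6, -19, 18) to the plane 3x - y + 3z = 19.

distance = |a·x₀ + b·y₀ + c·z₀ - d| / √(a² + b² + c²)
  = |3·(-6) + (-1)·(-19) + 3·18 - 19| / √(3² + (-1)² + 3²)
  = |-18 + 19 + 54 - 19| / √(9 + 1 + 9)
  = |36| / √19
  = 36 / 4.359
  ≈ 8.259

8.259


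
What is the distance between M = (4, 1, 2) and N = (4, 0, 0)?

d = √[(x₂-x₁)² + (y₂-y₁)² + (z₂-z₁)²]
  = √[0² + (-1)² + (-2)²]
  = √[0 + 1 + 4]
  = √5
  ≈ 2.236

2.236


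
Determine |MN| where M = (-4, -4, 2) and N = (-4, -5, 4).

d = √[(x₂-x₁)² + (y₂-y₁)² + (z₂-z₁)²]
  = √[0² + (-1)² + 2²]
  = √[0 + 1 + 4]
  = √5
  ≈ 2.236

2.236


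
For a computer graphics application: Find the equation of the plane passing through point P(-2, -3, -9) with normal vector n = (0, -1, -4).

The plane through P with normal n = (a, b, c) satisfies n·(r - P) = 0,
i.e. ax + by + cz = a·x₀ + b·y₀ + c·z₀.
d = 0·(-2) + (-1)·(-3) + (-4)·(-9)
  = 0 + 3 + 36
  = 39
Equation: -y - 4z = 39

-y - 4z = 39


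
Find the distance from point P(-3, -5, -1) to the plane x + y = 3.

distance = |a·x₀ + b·y₀ + c·z₀ - d| / √(a² + b² + c²)
  = |1·(-3) + 1·(-5) + 0·(-1) - 3| / √(1² + 1² + 0²)
  = |-3 - 5 + 0 - 3| / √(1 + 1 + 0)
  = |-11| / √2
  = 11 / 1.414
  ≈ 7.778

7.778


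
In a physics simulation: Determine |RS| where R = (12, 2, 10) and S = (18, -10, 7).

d = √[(x₂-x₁)² + (y₂-y₁)² + (z₂-z₁)²]
  = √[6² + (-12)² + (-3)²]
  = √[36 + 144 + 9]
  = √189
  ≈ 13.75

13.75


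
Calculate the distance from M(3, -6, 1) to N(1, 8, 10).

d = √[(x₂-x₁)² + (y₂-y₁)² + (z₂-z₁)²]
  = √[(-2)² + 14² + 9²]
  = √[4 + 196 + 81]
  = √281
  ≈ 16.76

16.76


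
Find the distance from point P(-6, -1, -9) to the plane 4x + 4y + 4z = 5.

distance = |a·x₀ + b·y₀ + c·z₀ - d| / √(a² + b² + c²)
  = |4·(-6) + 4·(-1) + 4·(-9) - 5| / √(4² + 4² + 4²)
  = |-24 - 4 - 36 - 5| / √(16 + 16 + 16)
  = |-69| / √48
  = 69 / 6.928
  ≈ 9.959

9.959


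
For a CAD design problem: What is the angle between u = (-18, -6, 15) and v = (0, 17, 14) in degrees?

u·v = (-18)·0 + (-6)·17 + 15·14 = 0 - 102 + 210 = 108
|u| = √((-18)² + (-6)² + 15²) = √585 ≈ 24.19
|v| = √(0² + 17² + 14²) = √485 ≈ 22.02
cos θ = (u·v)/(|u||v|) = 108/(24.19·22.02) ≈ 0.2028
θ = arccos(0.2028) ≈ 78.3°

78.3°


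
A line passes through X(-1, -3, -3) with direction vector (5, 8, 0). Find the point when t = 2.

P(t) = X + t·d
  = (-1 + 5·2, -3 + 8·2, -3 + 0·2)
  = (-1 + 10, -3 + 16, -3 + 0)
  = (9, 13, -3)

(9, 13, -3)


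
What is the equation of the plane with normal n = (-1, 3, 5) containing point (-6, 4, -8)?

The plane through P with normal n = (a, b, c) satisfies n·(r - P) = 0,
i.e. ax + by + cz = a·x₀ + b·y₀ + c·z₀.
d = (-1)·(-6) + 3·4 + 5·(-8)
  = 6 + 12 - 40
  = -22
Equation: -x + 3y + 5z = -22

-x + 3y + 5z = -22


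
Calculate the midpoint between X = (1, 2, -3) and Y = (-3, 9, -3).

M = ((x₁+x₂)/2, (y₁+y₂)/2, (z₁+z₂)/2)
  = ((1 - 3)/2, (2 + 9)/2, (-3 - 3)/2)
  = (-2/2, 11/2, -6/2)
  = (-1, 5.5, -3)

(-1, 5.5, -3)


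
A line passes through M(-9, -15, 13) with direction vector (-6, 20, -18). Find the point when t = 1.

P(t) = M + t·d
  = (-9 + (-6)·1, -15 + 20·1, 13 + (-18)·1)
  = (-9 - 6, -15 + 20, 13 - 18)
  = (-15, 5, -5)

(-15, 5, -5)


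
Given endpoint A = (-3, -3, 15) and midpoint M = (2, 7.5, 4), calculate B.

B = 2M - A
  = (2·2 - (-3), 2·7.5 - (-3), 2·4 - 15)
  = (4 + 3, 15 + 3, 8 - 15)
  = (7, 18, -7)

(7, 18, -7)


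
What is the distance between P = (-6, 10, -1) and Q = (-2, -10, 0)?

d = √[(x₂-x₁)² + (y₂-y₁)² + (z₂-z₁)²]
  = √[4² + (-20)² + 1²]
  = √[16 + 400 + 1]
  = √417
  ≈ 20.42

20.42


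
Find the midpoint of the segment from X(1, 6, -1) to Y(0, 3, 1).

M = ((x₁+x₂)/2, (y₁+y₂)/2, (z₁+z₂)/2)
  = ((1 + 0)/2, (6 + 3)/2, (-1 + 1)/2)
  = (1/2, 9/2, 0/2)
  = (0.5, 4.5, 0)

(0.5, 4.5, 0)


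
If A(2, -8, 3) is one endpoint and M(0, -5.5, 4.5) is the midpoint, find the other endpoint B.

B = 2M - A
  = (2·0 - 2, 2·(-5.5) - (-8), 2·4.5 - 3)
  = (0 - 2, -11 + 8, 9 - 3)
  = (-2, -3, 6)

(-2, -3, 6)


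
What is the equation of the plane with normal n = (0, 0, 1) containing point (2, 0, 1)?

The plane through P with normal n = (a, b, c) satisfies n·(r - P) = 0,
i.e. ax + by + cz = a·x₀ + b·y₀ + c·z₀.
d = 0·2 + 0·0 + 1·1
  = 0 + 0 + 1
  = 1
Equation: z = 1

z = 1


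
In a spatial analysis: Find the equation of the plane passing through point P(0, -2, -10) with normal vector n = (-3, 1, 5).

The plane through P with normal n = (a, b, c) satisfies n·(r - P) = 0,
i.e. ax + by + cz = a·x₀ + b·y₀ + c·z₀.
d = (-3)·0 + 1·(-2) + 5·(-10)
  = 0 - 2 - 50
  = -52
Equation: -3x + y + 5z = -52

-3x + y + 5z = -52


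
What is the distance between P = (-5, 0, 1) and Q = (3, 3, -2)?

d = √[(x₂-x₁)² + (y₂-y₁)² + (z₂-z₁)²]
  = √[8² + 3² + (-3)²]
  = √[64 + 9 + 9]
  = √82
  ≈ 9.055

9.055


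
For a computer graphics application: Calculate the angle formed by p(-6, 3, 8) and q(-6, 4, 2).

p·q = (-6)·(-6) + 3·4 + 8·2 = 36 + 12 + 16 = 64
|p| = √((-6)² + 3² + 8²) = √109 ≈ 10.44
|q| = √((-6)² + 4² + 2²) = √56 ≈ 7.483
cos θ = (p·q)/(|p||q|) = 64/(10.44·7.483) ≈ 0.8192
θ = arccos(0.8192) ≈ 35°

35°


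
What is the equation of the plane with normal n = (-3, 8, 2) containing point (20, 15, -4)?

The plane through P with normal n = (a, b, c) satisfies n·(r - P) = 0,
i.e. ax + by + cz = a·x₀ + b·y₀ + c·z₀.
d = (-3)·20 + 8·15 + 2·(-4)
  = -60 + 120 - 8
  = 52
Equation: -3x + 8y + 2z = 52

-3x + 8y + 2z = 52


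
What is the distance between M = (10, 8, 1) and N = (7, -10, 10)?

d = √[(x₂-x₁)² + (y₂-y₁)² + (z₂-z₁)²]
  = √[(-3)² + (-18)² + 9²]
  = √[9 + 324 + 81]
  = √414
  ≈ 20.35

20.35


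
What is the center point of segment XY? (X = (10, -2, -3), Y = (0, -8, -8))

M = ((x₁+x₂)/2, (y₁+y₂)/2, (z₁+z₂)/2)
  = ((10 + 0)/2, (-2 - 8)/2, (-3 - 8)/2)
  = (10/2, -10/2, -11/2)
  = (5, -5, -5.5)

(5, -5, -5.5)


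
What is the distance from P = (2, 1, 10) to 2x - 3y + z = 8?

distance = |a·x₀ + b·y₀ + c·z₀ - d| / √(a² + b² + c²)
  = |2·2 + (-3)·1 + 1·10 - 8| / √(2² + (-3)² + 1²)
  = |4 - 3 + 10 - 8| / √(4 + 9 + 1)
  = |3| / √14
  = 3 / 3.742
  ≈ 0.8018

0.8018


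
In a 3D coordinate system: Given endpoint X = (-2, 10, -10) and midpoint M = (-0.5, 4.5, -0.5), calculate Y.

Y = 2M - X
  = (2·(-0.5) - (-2), 2·4.5 - 10, 2·(-0.5) - (-10))
  = (-1 + 2, 9 - 10, -1 + 10)
  = (1, -1, 9)

(1, -1, 9)


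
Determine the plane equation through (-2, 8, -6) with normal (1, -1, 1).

The plane through P with normal n = (a, b, c) satisfies n·(r - P) = 0,
i.e. ax + by + cz = a·x₀ + b·y₀ + c·z₀.
d = 1·(-2) + (-1)·8 + 1·(-6)
  = -2 - 8 - 6
  = -16
Equation: x - y + z = -16

x - y + z = -16


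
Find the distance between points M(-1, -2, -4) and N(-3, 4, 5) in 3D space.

d = √[(x₂-x₁)² + (y₂-y₁)² + (z₂-z₁)²]
  = √[(-2)² + 6² + 9²]
  = √[4 + 36 + 81]
  = √121
  ≈ 11

11


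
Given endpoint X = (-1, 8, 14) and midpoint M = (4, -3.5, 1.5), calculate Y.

Y = 2M - X
  = (2·4 - (-1), 2·(-3.5) - 8, 2·1.5 - 14)
  = (8 + 1, -7 - 8, 3 - 14)
  = (9, -15, -11)

(9, -15, -11)


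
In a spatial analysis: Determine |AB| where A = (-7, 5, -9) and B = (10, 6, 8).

d = √[(x₂-x₁)² + (y₂-y₁)² + (z₂-z₁)²]
  = √[17² + 1² + 17²]
  = √[289 + 1 + 289]
  = √579
  ≈ 24.06

24.06


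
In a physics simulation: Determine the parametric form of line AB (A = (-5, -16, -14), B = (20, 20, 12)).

Direction vector d = B - A = (20 + 5, 20 + 16, 12 + 14) = (25, 36, 26)
Parametric form r = A + t·d:
x = -5 + 25t, y = -16 + 36t, z = -14 + 26t

x = -5 + 25t, y = -16 + 36t, z = -14 + 26t


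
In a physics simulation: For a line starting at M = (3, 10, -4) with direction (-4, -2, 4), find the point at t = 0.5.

P(t) = M + t·d
  = (3 + (-4)·0.5, 10 + (-2)·0.5, -4 + 4·0.5)
  = (3 - 2, 10 - 1, -4 + 2)
  = (1, 9, -2)

(1, 9, -2)


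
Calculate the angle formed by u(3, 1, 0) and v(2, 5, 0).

u·v = 3·2 + 1·5 + 0·0 = 6 + 5 + 0 = 11
|u| = √(3² + 1² + 0²) = √10 ≈ 3.162
|v| = √(2² + 5² + 0²) = √29 ≈ 5.385
cos θ = (u·v)/(|u||v|) = 11/(3.162·5.385) ≈ 0.6459
θ = arccos(0.6459) ≈ 49.76°

49.76°


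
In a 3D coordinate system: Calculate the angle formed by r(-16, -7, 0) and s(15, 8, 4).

r·s = (-16)·15 + (-7)·8 + 0·4 = -240 - 56 + 0 = -296
|r| = √((-16)² + (-7)² + 0²) = √305 ≈ 17.46
|s| = √(15² + 8² + 4²) = √305 ≈ 17.46
cos θ = (r·s)/(|r||s|) = -296/(17.46·17.46) ≈ -0.9705
θ = arccos(-0.9705) ≈ 166°

166°


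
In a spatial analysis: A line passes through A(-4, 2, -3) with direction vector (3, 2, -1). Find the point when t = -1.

P(t) = A + t·d
  = (-4 + 3·(-1), 2 + 2·(-1), -3 + (-1)·(-1))
  = (-4 - 3, 2 - 2, -3 + 1)
  = (-7, 0, -2)

(-7, 0, -2)


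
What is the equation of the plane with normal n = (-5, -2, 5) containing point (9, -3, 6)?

The plane through P with normal n = (a, b, c) satisfies n·(r - P) = 0,
i.e. ax + by + cz = a·x₀ + b·y₀ + c·z₀.
d = (-5)·9 + (-2)·(-3) + 5·6
  = -45 + 6 + 30
  = -9
Equation: -5x - 2y + 5z = -9

-5x - 2y + 5z = -9


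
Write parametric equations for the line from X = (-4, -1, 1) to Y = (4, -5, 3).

Direction vector d = Y - X = (4 + 4, -5 + 1, 3 - 1) = (8, -4, 2)
Parametric form r = X + t·d:
x = -4 + 8t, y = -1 - 4t, z = 1 + 2t

x = -4 + 8t, y = -1 - 4t, z = 1 + 2t


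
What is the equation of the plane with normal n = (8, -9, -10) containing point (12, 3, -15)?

The plane through P with normal n = (a, b, c) satisfies n·(r - P) = 0,
i.e. ax + by + cz = a·x₀ + b·y₀ + c·z₀.
d = 8·12 + (-9)·3 + (-10)·(-15)
  = 96 - 27 + 150
  = 219
Equation: 8x - 9y - 10z = 219

8x - 9y - 10z = 219


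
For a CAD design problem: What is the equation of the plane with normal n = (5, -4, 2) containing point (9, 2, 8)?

The plane through P with normal n = (a, b, c) satisfies n·(r - P) = 0,
i.e. ax + by + cz = a·x₀ + b·y₀ + c·z₀.
d = 5·9 + (-4)·2 + 2·8
  = 45 - 8 + 16
  = 53
Equation: 5x - 4y + 2z = 53

5x - 4y + 2z = 53


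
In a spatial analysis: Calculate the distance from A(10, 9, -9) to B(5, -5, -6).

d = √[(x₂-x₁)² + (y₂-y₁)² + (z₂-z₁)²]
  = √[(-5)² + (-14)² + 3²]
  = √[25 + 196 + 9]
  = √230
  ≈ 15.17

15.17


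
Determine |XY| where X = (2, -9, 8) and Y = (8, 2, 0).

d = √[(x₂-x₁)² + (y₂-y₁)² + (z₂-z₁)²]
  = √[6² + 11² + (-8)²]
  = √[36 + 121 + 64]
  = √221
  ≈ 14.87

14.87


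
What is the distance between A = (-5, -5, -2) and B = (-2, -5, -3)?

d = √[(x₂-x₁)² + (y₂-y₁)² + (z₂-z₁)²]
  = √[3² + 0² + (-1)²]
  = √[9 + 0 + 1]
  = √10
  ≈ 3.162

3.162


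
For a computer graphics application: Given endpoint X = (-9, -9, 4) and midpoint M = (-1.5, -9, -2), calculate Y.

Y = 2M - X
  = (2·(-1.5) - (-9), 2·(-9) - (-9), 2·(-2) - 4)
  = (-3 + 9, -18 + 9, -4 - 4)
  = (6, -9, -8)

(6, -9, -8)


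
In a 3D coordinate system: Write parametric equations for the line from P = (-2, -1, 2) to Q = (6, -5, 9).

Direction vector d = Q - P = (6 + 2, -5 + 1, 9 - 2) = (8, -4, 7)
Parametric form r = P + t·d:
x = -2 + 8t, y = -1 - 4t, z = 2 + 7t

x = -2 + 8t, y = -1 - 4t, z = 2 + 7t


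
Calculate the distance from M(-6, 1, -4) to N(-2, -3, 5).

d = √[(x₂-x₁)² + (y₂-y₁)² + (z₂-z₁)²]
  = √[4² + (-4)² + 9²]
  = √[16 + 16 + 81]
  = √113
  ≈ 10.63

10.63


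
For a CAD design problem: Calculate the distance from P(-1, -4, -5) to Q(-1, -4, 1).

d = √[(x₂-x₁)² + (y₂-y₁)² + (z₂-z₁)²]
  = √[0² + 0² + 6²]
  = √[0 + 0 + 36]
  = √36
  ≈ 6

6


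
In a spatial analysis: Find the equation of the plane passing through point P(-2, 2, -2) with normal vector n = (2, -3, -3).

The plane through P with normal n = (a, b, c) satisfies n·(r - P) = 0,
i.e. ax + by + cz = a·x₀ + b·y₀ + c·z₀.
d = 2·(-2) + (-3)·2 + (-3)·(-2)
  = -4 - 6 + 6
  = -4
Equation: 2x - 3y - 3z = -4

2x - 3y - 3z = -4


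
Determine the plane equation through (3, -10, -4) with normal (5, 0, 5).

The plane through P with normal n = (a, b, c) satisfies n·(r - P) = 0,
i.e. ax + by + cz = a·x₀ + b·y₀ + c·z₀.
d = 5·3 + 0·(-10) + 5·(-4)
  = 15 + 0 - 20
  = -5
Equation: 5x + 5z = -5

5x + 5z = -5


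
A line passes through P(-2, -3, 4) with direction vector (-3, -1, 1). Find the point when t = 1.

P(t) = P + t·d
  = (-2 + (-3)·1, -3 + (-1)·1, 4 + 1·1)
  = (-2 - 3, -3 - 1, 4 + 1)
  = (-5, -4, 5)

(-5, -4, 5)


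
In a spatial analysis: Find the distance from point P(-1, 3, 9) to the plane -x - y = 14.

distance = |a·x₀ + b·y₀ + c·z₀ - d| / √(a² + b² + c²)
  = |(-1)·(-1) + (-1)·3 + 0·9 - 14| / √((-1)² + (-1)² + 0²)
  = |1 - 3 + 0 - 14| / √(1 + 1 + 0)
  = |-16| / √2
  = 16 / 1.414
  ≈ 11.31

11.31


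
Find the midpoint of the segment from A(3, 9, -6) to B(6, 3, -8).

M = ((x₁+x₂)/2, (y₁+y₂)/2, (z₁+z₂)/2)
  = ((3 + 6)/2, (9 + 3)/2, (-6 - 8)/2)
  = (9/2, 12/2, -14/2)
  = (4.5, 6, -7)

(4.5, 6, -7)


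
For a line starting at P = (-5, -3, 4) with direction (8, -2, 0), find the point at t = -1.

P(t) = P + t·d
  = (-5 + 8·(-1), -3 + (-2)·(-1), 4 + 0·(-1))
  = (-5 - 8, -3 + 2, 4 + 0)
  = (-13, -1, 4)

(-13, -1, 4)


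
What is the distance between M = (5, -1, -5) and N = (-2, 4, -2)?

d = √[(x₂-x₁)² + (y₂-y₁)² + (z₂-z₁)²]
  = √[(-7)² + 5² + 3²]
  = √[49 + 25 + 9]
  = √83
  ≈ 9.11

9.11


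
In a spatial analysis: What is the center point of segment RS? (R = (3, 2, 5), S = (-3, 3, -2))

M = ((x₁+x₂)/2, (y₁+y₂)/2, (z₁+z₂)/2)
  = ((3 - 3)/2, (2 + 3)/2, (5 - 2)/2)
  = (0/2, 5/2, 3/2)
  = (0, 2.5, 1.5)

(0, 2.5, 1.5)


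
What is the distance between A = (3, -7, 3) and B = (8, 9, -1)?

d = √[(x₂-x₁)² + (y₂-y₁)² + (z₂-z₁)²]
  = √[5² + 16² + (-4)²]
  = √[25 + 256 + 16]
  = √297
  ≈ 17.23

17.23


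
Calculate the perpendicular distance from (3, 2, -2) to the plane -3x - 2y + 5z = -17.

distance = |a·x₀ + b·y₀ + c·z₀ - d| / √(a² + b² + c²)
  = |(-3)·3 + (-2)·2 + 5·(-2) - (-17)| / √((-3)² + (-2)² + 5²)
  = |-9 - 4 - 10 + 17| / √(9 + 4 + 25)
  = |-6| / √38
  = 6 / 6.164
  ≈ 0.9733

0.9733


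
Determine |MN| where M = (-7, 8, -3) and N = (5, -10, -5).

d = √[(x₂-x₁)² + (y₂-y₁)² + (z₂-z₁)²]
  = √[12² + (-18)² + (-2)²]
  = √[144 + 324 + 4]
  = √472
  ≈ 21.73

21.73


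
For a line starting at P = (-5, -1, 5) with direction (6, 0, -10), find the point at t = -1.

P(t) = P + t·d
  = (-5 + 6·(-1), -1 + 0·(-1), 5 + (-10)·(-1))
  = (-5 - 6, -1 + 0, 5 + 10)
  = (-11, -1, 15)

(-11, -1, 15)


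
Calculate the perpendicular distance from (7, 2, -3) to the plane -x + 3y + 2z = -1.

distance = |a·x₀ + b·y₀ + c·z₀ - d| / √(a² + b² + c²)
  = |(-1)·7 + 3·2 + 2·(-3) - (-1)| / √((-1)² + 3² + 2²)
  = |-7 + 6 - 6 + 1| / √(1 + 9 + 4)
  = |-6| / √14
  = 6 / 3.742
  ≈ 1.604

1.604


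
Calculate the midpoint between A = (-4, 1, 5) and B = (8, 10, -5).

M = ((x₁+x₂)/2, (y₁+y₂)/2, (z₁+z₂)/2)
  = ((-4 + 8)/2, (1 + 10)/2, (5 - 5)/2)
  = (4/2, 11/2, 0/2)
  = (2, 5.5, 0)

(2, 5.5, 0)


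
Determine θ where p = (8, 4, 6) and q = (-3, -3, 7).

p·q = 8·(-3) + 4·(-3) + 6·7 = -24 - 12 + 42 = 6
|p| = √(8² + 4² + 6²) = √116 ≈ 10.77
|q| = √((-3)² + (-3)² + 7²) = √67 ≈ 8.185
cos θ = (p·q)/(|p||q|) = 6/(10.77·8.185) ≈ 0.06806
θ = arccos(0.06806) ≈ 86.1°

86.1°


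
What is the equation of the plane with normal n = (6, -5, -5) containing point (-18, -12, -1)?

The plane through P with normal n = (a, b, c) satisfies n·(r - P) = 0,
i.e. ax + by + cz = a·x₀ + b·y₀ + c·z₀.
d = 6·(-18) + (-5)·(-12) + (-5)·(-1)
  = -108 + 60 + 5
  = -43
Equation: 6x - 5y - 5z = -43

6x - 5y - 5z = -43


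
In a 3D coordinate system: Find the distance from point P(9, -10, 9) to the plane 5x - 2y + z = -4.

distance = |a·x₀ + b·y₀ + c·z₀ - d| / √(a² + b² + c²)
  = |5·9 + (-2)·(-10) + 1·9 - (-4)| / √(5² + (-2)² + 1²)
  = |45 + 20 + 9 + 4| / √(25 + 4 + 1)
  = |78| / √30
  = 78 / 5.477
  ≈ 14.24

14.24


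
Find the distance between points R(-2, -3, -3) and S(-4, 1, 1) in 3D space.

d = √[(x₂-x₁)² + (y₂-y₁)² + (z₂-z₁)²]
  = √[(-2)² + 4² + 4²]
  = √[4 + 16 + 16]
  = √36
  ≈ 6

6


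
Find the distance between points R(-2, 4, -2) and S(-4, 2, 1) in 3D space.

d = √[(x₂-x₁)² + (y₂-y₁)² + (z₂-z₁)²]
  = √[(-2)² + (-2)² + 3²]
  = √[4 + 4 + 9]
  = √17
  ≈ 4.123

4.123


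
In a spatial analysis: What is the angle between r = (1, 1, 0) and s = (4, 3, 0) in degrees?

r·s = 1·4 + 1·3 + 0·0 = 4 + 3 + 0 = 7
|r| = √(1² + 1² + 0²) = √2 ≈ 1.414
|s| = √(4² + 3² + 0²) = √25 ≈ 5
cos θ = (r·s)/(|r||s|) = 7/(1.414·5) ≈ 0.9899
θ = arccos(0.9899) ≈ 8.13°

8.13°


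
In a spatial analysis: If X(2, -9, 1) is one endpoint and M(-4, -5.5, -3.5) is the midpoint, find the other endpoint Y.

Y = 2M - X
  = (2·(-4) - 2, 2·(-5.5) - (-9), 2·(-3.5) - 1)
  = (-8 - 2, -11 + 9, -7 - 1)
  = (-10, -2, -8)

(-10, -2, -8)


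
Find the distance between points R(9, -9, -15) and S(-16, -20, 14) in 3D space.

d = √[(x₂-x₁)² + (y₂-y₁)² + (z₂-z₁)²]
  = √[(-25)² + (-11)² + 29²]
  = √[625 + 121 + 841]
  = √1587
  ≈ 39.84

39.84


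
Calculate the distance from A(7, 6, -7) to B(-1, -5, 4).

d = √[(x₂-x₁)² + (y₂-y₁)² + (z₂-z₁)²]
  = √[(-8)² + (-11)² + 11²]
  = √[64 + 121 + 121]
  = √306
  ≈ 17.49

17.49


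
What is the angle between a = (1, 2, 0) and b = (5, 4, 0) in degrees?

a·b = 1·5 + 2·4 + 0·0 = 5 + 8 + 0 = 13
|a| = √(1² + 2² + 0²) = √5 ≈ 2.236
|b| = √(5² + 4² + 0²) = √41 ≈ 6.403
cos θ = (a·b)/(|a||b|) = 13/(2.236·6.403) ≈ 0.908
θ = arccos(0.908) ≈ 24.78°

24.78°


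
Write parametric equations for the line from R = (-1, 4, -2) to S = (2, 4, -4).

Direction vector d = S - R = (2 + 1, 4 - 4, -4 + 2) = (3, 0, -2)
Parametric form r = R + t·d:
x = -1 + 3t, y = 4, z = -2 - 2t

x = -1 + 3t, y = 4, z = -2 - 2t


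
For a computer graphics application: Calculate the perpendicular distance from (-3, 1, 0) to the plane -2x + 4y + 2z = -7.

distance = |a·x₀ + b·y₀ + c·z₀ - d| / √(a² + b² + c²)
  = |(-2)·(-3) + 4·1 + 2·0 - (-7)| / √((-2)² + 4² + 2²)
  = |6 + 4 + 0 + 7| / √(4 + 16 + 4)
  = |17| / √24
  = 17 / 4.899
  ≈ 3.47

3.47


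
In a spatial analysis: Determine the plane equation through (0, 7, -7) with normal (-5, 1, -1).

The plane through P with normal n = (a, b, c) satisfies n·(r - P) = 0,
i.e. ax + by + cz = a·x₀ + b·y₀ + c·z₀.
d = (-5)·0 + 1·7 + (-1)·(-7)
  = 0 + 7 + 7
  = 14
Equation: -5x + y - z = 14

-5x + y - z = 14


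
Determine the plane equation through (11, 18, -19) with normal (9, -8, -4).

The plane through P with normal n = (a, b, c) satisfies n·(r - P) = 0,
i.e. ax + by + cz = a·x₀ + b·y₀ + c·z₀.
d = 9·11 + (-8)·18 + (-4)·(-19)
  = 99 - 144 + 76
  = 31
Equation: 9x - 8y - 4z = 31

9x - 8y - 4z = 31


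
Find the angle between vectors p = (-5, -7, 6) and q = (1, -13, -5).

p·q = (-5)·1 + (-7)·(-13) + 6·(-5) = -5 + 91 - 30 = 56
|p| = √((-5)² + (-7)² + 6²) = √110 ≈ 10.49
|q| = √(1² + (-13)² + (-5)²) = √195 ≈ 13.96
cos θ = (p·q)/(|p||q|) = 56/(10.49·13.96) ≈ 0.3824
θ = arccos(0.3824) ≈ 67.52°

67.52°


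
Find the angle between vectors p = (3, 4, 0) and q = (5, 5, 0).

p·q = 3·5 + 4·5 + 0·0 = 15 + 20 + 0 = 35
|p| = √(3² + 4² + 0²) = √25 ≈ 5
|q| = √(5² + 5² + 0²) = √50 ≈ 7.071
cos θ = (p·q)/(|p||q|) = 35/(5·7.071) ≈ 0.9899
θ = arccos(0.9899) ≈ 8.13°

8.13°


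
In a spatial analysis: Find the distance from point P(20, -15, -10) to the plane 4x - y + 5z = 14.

distance = |a·x₀ + b·y₀ + c·z₀ - d| / √(a² + b² + c²)
  = |4·20 + (-1)·(-15) + 5·(-10) - 14| / √(4² + (-1)² + 5²)
  = |80 + 15 - 50 - 14| / √(16 + 1 + 25)
  = |31| / √42
  = 31 / 6.481
  ≈ 4.783

4.783


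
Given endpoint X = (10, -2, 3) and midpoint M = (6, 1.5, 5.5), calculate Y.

Y = 2M - X
  = (2·6 - 10, 2·1.5 - (-2), 2·5.5 - 3)
  = (12 - 10, 3 + 2, 11 - 3)
  = (2, 5, 8)

(2, 5, 8)


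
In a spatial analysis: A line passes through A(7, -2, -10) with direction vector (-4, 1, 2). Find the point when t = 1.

P(t) = A + t·d
  = (7 + (-4)·1, -2 + 1·1, -10 + 2·1)
  = (7 - 4, -2 + 1, -10 + 2)
  = (3, -1, -8)

(3, -1, -8)


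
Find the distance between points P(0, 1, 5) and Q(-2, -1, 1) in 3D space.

d = √[(x₂-x₁)² + (y₂-y₁)² + (z₂-z₁)²]
  = √[(-2)² + (-2)² + (-4)²]
  = √[4 + 4 + 16]
  = √24
  ≈ 4.899

4.899


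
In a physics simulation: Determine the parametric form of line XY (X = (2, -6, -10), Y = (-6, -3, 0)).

Direction vector d = Y - X = (-6 - 2, -3 + 6, 0 + 10) = (-8, 3, 10)
Parametric form r = X + t·d:
x = 2 - 8t, y = -6 + 3t, z = -10 + 10t

x = 2 - 8t, y = -6 + 3t, z = -10 + 10t


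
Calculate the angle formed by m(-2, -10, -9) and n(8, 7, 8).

m·n = (-2)·8 + (-10)·7 + (-9)·8 = -16 - 70 - 72 = -158
|m| = √((-2)² + (-10)² + (-9)²) = √185 ≈ 13.6
|n| = √(8² + 7² + 8²) = √177 ≈ 13.3
cos θ = (m·n)/(|m||n|) = -158/(13.6·13.3) ≈ -0.8731
θ = arccos(-0.8731) ≈ 150.8°

150.8°


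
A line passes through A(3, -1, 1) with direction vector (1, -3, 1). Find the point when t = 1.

P(t) = A + t·d
  = (3 + 1·1, -1 + (-3)·1, 1 + 1·1)
  = (3 + 1, -1 - 3, 1 + 1)
  = (4, -4, 2)

(4, -4, 2)


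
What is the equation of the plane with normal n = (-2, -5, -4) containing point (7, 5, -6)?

The plane through P with normal n = (a, b, c) satisfies n·(r - P) = 0,
i.e. ax + by + cz = a·x₀ + b·y₀ + c·z₀.
d = (-2)·7 + (-5)·5 + (-4)·(-6)
  = -14 - 25 + 24
  = -15
Equation: -2x - 5y - 4z = -15

-2x - 5y - 4z = -15


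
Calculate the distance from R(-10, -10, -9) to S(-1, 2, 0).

d = √[(x₂-x₁)² + (y₂-y₁)² + (z₂-z₁)²]
  = √[9² + 12² + 9²]
  = √[81 + 144 + 81]
  = √306
  ≈ 17.49

17.49


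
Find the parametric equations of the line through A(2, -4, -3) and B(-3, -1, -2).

Direction vector d = B - A = (-3 - 2, -1 + 4, -2 + 3) = (-5, 3, 1)
Parametric form r = A + t·d:
x = 2 - 5t, y = -4 + 3t, z = -3 + t

x = 2 - 5t, y = -4 + 3t, z = -3 + t


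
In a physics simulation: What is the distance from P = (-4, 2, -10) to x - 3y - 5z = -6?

distance = |a·x₀ + b·y₀ + c·z₀ - d| / √(a² + b² + c²)
  = |1·(-4) + (-3)·2 + (-5)·(-10) - (-6)| / √(1² + (-3)² + (-5)²)
  = |-4 - 6 + 50 + 6| / √(1 + 9 + 25)
  = |46| / √35
  = 46 / 5.916
  ≈ 7.775

7.775


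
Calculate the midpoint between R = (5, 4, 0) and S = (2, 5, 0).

M = ((x₁+x₂)/2, (y₁+y₂)/2, (z₁+z₂)/2)
  = ((5 + 2)/2, (4 + 5)/2, (0 + 0)/2)
  = (7/2, 9/2, 0/2)
  = (3.5, 4.5, 0)

(3.5, 4.5, 0)


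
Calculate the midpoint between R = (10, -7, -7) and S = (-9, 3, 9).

M = ((x₁+x₂)/2, (y₁+y₂)/2, (z₁+z₂)/2)
  = ((10 - 9)/2, (-7 + 3)/2, (-7 + 9)/2)
  = (1/2, -4/2, 2/2)
  = (0.5, -2, 1)

(0.5, -2, 1)


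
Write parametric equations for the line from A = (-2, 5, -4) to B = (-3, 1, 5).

Direction vector d = B - A = (-3 + 2, 1 - 5, 5 + 4) = (-1, -4, 9)
Parametric form r = A + t·d:
x = -2 - t, y = 5 - 4t, z = -4 + 9t

x = -2 - t, y = 5 - 4t, z = -4 + 9t


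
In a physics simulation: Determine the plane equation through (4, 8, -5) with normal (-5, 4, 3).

The plane through P with normal n = (a, b, c) satisfies n·(r - P) = 0,
i.e. ax + by + cz = a·x₀ + b·y₀ + c·z₀.
d = (-5)·4 + 4·8 + 3·(-5)
  = -20 + 32 - 15
  = -3
Equation: -5x + 4y + 3z = -3

-5x + 4y + 3z = -3


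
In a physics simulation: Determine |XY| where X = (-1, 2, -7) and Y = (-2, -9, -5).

d = √[(x₂-x₁)² + (y₂-y₁)² + (z₂-z₁)²]
  = √[(-1)² + (-11)² + 2²]
  = √[1 + 121 + 4]
  = √126
  ≈ 11.22

11.22


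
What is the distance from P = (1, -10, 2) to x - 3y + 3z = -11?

distance = |a·x₀ + b·y₀ + c·z₀ - d| / √(a² + b² + c²)
  = |1·1 + (-3)·(-10) + 3·2 - (-11)| / √(1² + (-3)² + 3²)
  = |1 + 30 + 6 + 11| / √(1 + 9 + 9)
  = |48| / √19
  = 48 / 4.359
  ≈ 11.01

11.01


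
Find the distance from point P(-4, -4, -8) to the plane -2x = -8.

distance = |a·x₀ + b·y₀ + c·z₀ - d| / √(a² + b² + c²)
  = |(-2)·(-4) + 0·(-4) + 0·(-8) - (-8)| / √((-2)² + 0² + 0²)
  = |8 + 0 + 0 + 8| / √(4 + 0 + 0)
  = |16| / √4
  = 16 / 2
  ≈ 8

8


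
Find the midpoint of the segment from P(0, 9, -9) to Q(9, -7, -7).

M = ((x₁+x₂)/2, (y₁+y₂)/2, (z₁+z₂)/2)
  = ((0 + 9)/2, (9 - 7)/2, (-9 - 7)/2)
  = (9/2, 2/2, -16/2)
  = (4.5, 1, -8)

(4.5, 1, -8)


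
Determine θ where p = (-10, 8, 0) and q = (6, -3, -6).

p·q = (-10)·6 + 8·(-3) + 0·(-6) = -60 - 24 + 0 = -84
|p| = √((-10)² + 8² + 0²) = √164 ≈ 12.81
|q| = √(6² + (-3)² + (-6)²) = √81 ≈ 9
cos θ = (p·q)/(|p||q|) = -84/(12.81·9) ≈ -0.7288
θ = arccos(-0.7288) ≈ 136.8°

136.8°


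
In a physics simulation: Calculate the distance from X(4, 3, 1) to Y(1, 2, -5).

d = √[(x₂-x₁)² + (y₂-y₁)² + (z₂-z₁)²]
  = √[(-3)² + (-1)² + (-6)²]
  = √[9 + 1 + 36]
  = √46
  ≈ 6.782

6.782


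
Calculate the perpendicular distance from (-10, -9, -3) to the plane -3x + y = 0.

distance = |a·x₀ + b·y₀ + c·z₀ - d| / √(a² + b² + c²)
  = |(-3)·(-10) + 1·(-9) + 0·(-3) - 0| / √((-3)² + 1² + 0²)
  = |30 - 9 + 0 + 0| / √(9 + 1 + 0)
  = |21| / √10
  = 21 / 3.162
  ≈ 6.641

6.641


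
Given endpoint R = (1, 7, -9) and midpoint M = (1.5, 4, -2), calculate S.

S = 2M - R
  = (2·1.5 - 1, 2·4 - 7, 2·(-2) - (-9))
  = (3 - 1, 8 - 7, -4 + 9)
  = (2, 1, 5)

(2, 1, 5)


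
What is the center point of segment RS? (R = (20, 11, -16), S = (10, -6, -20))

M = ((x₁+x₂)/2, (y₁+y₂)/2, (z₁+z₂)/2)
  = ((20 + 10)/2, (11 - 6)/2, (-16 - 20)/2)
  = (30/2, 5/2, -36/2)
  = (15, 2.5, -18)

(15, 2.5, -18)


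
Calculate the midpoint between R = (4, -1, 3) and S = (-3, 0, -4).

M = ((x₁+x₂)/2, (y₁+y₂)/2, (z₁+z₂)/2)
  = ((4 - 3)/2, (-1 + 0)/2, (3 - 4)/2)
  = (1/2, -1/2, -1/2)
  = (0.5, -0.5, -0.5)

(0.5, -0.5, -0.5)


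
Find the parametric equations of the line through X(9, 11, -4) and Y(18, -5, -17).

Direction vector d = Y - X = (18 - 9, -5 - 11, -17 + 4) = (9, -16, -13)
Parametric form r = X + t·d:
x = 9 + 9t, y = 11 - 16t, z = -4 - 13t

x = 9 + 9t, y = 11 - 16t, z = -4 - 13t


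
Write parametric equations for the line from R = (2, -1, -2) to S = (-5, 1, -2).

Direction vector d = S - R = (-5 - 2, 1 + 1, -2 + 2) = (-7, 2, 0)
Parametric form r = R + t·d:
x = 2 - 7t, y = -1 + 2t, z = -2

x = 2 - 7t, y = -1 + 2t, z = -2


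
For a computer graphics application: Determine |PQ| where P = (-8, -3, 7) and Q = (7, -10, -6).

d = √[(x₂-x₁)² + (y₂-y₁)² + (z₂-z₁)²]
  = √[15² + (-7)² + (-13)²]
  = √[225 + 49 + 169]
  = √443
  ≈ 21.05

21.05


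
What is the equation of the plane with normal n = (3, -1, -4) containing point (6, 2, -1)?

The plane through P with normal n = (a, b, c) satisfies n·(r - P) = 0,
i.e. ax + by + cz = a·x₀ + b·y₀ + c·z₀.
d = 3·6 + (-1)·2 + (-4)·(-1)
  = 18 - 2 + 4
  = 20
Equation: 3x - y - 4z = 20

3x - y - 4z = 20


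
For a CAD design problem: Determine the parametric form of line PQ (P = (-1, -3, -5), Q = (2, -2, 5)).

Direction vector d = Q - P = (2 + 1, -2 + 3, 5 + 5) = (3, 1, 10)
Parametric form r = P + t·d:
x = -1 + 3t, y = -3 + t, z = -5 + 10t

x = -1 + 3t, y = -3 + t, z = -5 + 10t


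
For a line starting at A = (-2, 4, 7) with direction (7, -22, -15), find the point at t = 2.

P(t) = A + t·d
  = (-2 + 7·2, 4 + (-22)·2, 7 + (-15)·2)
  = (-2 + 14, 4 - 44, 7 - 30)
  = (12, -40, -23)

(12, -40, -23)


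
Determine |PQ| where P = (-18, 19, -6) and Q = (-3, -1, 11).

d = √[(x₂-x₁)² + (y₂-y₁)² + (z₂-z₁)²]
  = √[15² + (-20)² + 17²]
  = √[225 + 400 + 289]
  = √914
  ≈ 30.23

30.23


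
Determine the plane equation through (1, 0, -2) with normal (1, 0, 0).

The plane through P with normal n = (a, b, c) satisfies n·(r - P) = 0,
i.e. ax + by + cz = a·x₀ + b·y₀ + c·z₀.
d = 1·1 + 0·0 + 0·(-2)
  = 1 + 0 + 0
  = 1
Equation: x = 1

x = 1


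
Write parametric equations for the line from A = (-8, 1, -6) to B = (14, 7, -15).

Direction vector d = B - A = (14 + 8, 7 - 1, -15 + 6) = (22, 6, -9)
Parametric form r = A + t·d:
x = -8 + 22t, y = 1 + 6t, z = -6 - 9t

x = -8 + 22t, y = 1 + 6t, z = -6 - 9t


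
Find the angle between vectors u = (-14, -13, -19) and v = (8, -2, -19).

u·v = (-14)·8 + (-13)·(-2) + (-19)·(-19) = -112 + 26 + 361 = 275
|u| = √((-14)² + (-13)² + (-19)²) = √726 ≈ 26.94
|v| = √(8² + (-2)² + (-19)²) = √429 ≈ 20.71
cos θ = (u·v)/(|u||v|) = 275/(26.94·20.71) ≈ 0.4928
θ = arccos(0.4928) ≈ 60.48°

60.48°


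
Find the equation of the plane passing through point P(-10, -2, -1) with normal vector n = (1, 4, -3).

The plane through P with normal n = (a, b, c) satisfies n·(r - P) = 0,
i.e. ax + by + cz = a·x₀ + b·y₀ + c·z₀.
d = 1·(-10) + 4·(-2) + (-3)·(-1)
  = -10 - 8 + 3
  = -15
Equation: x + 4y - 3z = -15

x + 4y - 3z = -15


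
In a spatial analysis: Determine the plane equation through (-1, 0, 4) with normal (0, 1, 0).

The plane through P with normal n = (a, b, c) satisfies n·(r - P) = 0,
i.e. ax + by + cz = a·x₀ + b·y₀ + c·z₀.
d = 0·(-1) + 1·0 + 0·4
  = 0 + 0 + 0
  = 0
Equation: y = 0

y = 0


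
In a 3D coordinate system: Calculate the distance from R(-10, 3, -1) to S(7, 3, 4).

d = √[(x₂-x₁)² + (y₂-y₁)² + (z₂-z₁)²]
  = √[17² + 0² + 5²]
  = √[289 + 0 + 25]
  = √314
  ≈ 17.72

17.72


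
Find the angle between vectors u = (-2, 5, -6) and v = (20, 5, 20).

u·v = (-2)·20 + 5·5 + (-6)·20 = -40 + 25 - 120 = -135
|u| = √((-2)² + 5² + (-6)²) = √65 ≈ 8.062
|v| = √(20² + 5² + 20²) = √825 ≈ 28.72
cos θ = (u·v)/(|u||v|) = -135/(8.062·28.72) ≈ -0.583
θ = arccos(-0.583) ≈ 125.7°

125.7°


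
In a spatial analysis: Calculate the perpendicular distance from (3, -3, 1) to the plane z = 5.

distance = |a·x₀ + b·y₀ + c·z₀ - d| / √(a² + b² + c²)
  = |0·3 + 0·(-3) + 1·1 - 5| / √(0² + 0² + 1²)
  = |0 + 0 + 1 - 5| / √(0 + 0 + 1)
  = |-4| / √1
  = 4 / 1
  ≈ 4

4


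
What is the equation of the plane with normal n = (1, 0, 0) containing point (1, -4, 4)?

The plane through P with normal n = (a, b, c) satisfies n·(r - P) = 0,
i.e. ax + by + cz = a·x₀ + b·y₀ + c·z₀.
d = 1·1 + 0·(-4) + 0·4
  = 1 + 0 + 0
  = 1
Equation: x = 1

x = 1


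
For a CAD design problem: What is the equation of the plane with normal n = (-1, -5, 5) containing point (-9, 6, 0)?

The plane through P with normal n = (a, b, c) satisfies n·(r - P) = 0,
i.e. ax + by + cz = a·x₀ + b·y₀ + c·z₀.
d = (-1)·(-9) + (-5)·6 + 5·0
  = 9 - 30 + 0
  = -21
Equation: -x - 5y + 5z = -21

-x - 5y + 5z = -21


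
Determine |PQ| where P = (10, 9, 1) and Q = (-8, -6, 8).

d = √[(x₂-x₁)² + (y₂-y₁)² + (z₂-z₁)²]
  = √[(-18)² + (-15)² + 7²]
  = √[324 + 225 + 49]
  = √598
  ≈ 24.45

24.45


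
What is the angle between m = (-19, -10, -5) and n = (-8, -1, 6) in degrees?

m·n = (-19)·(-8) + (-10)·(-1) + (-5)·6 = 152 + 10 - 30 = 132
|m| = √((-19)² + (-10)² + (-5)²) = √486 ≈ 22.05
|n| = √((-8)² + (-1)² + 6²) = √101 ≈ 10.05
cos θ = (m·n)/(|m||n|) = 132/(22.05·10.05) ≈ 0.5958
θ = arccos(0.5958) ≈ 53.43°

53.43°


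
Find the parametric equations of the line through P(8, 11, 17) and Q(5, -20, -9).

Direction vector d = Q - P = (5 - 8, -20 - 11, -9 - 17) = (-3, -31, -26)
Parametric form r = P + t·d:
x = 8 - 3t, y = 11 - 31t, z = 17 - 26t

x = 8 - 3t, y = 11 - 31t, z = 17 - 26t


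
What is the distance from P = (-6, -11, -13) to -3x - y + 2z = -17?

distance = |a·x₀ + b·y₀ + c·z₀ - d| / √(a² + b² + c²)
  = |(-3)·(-6) + (-1)·(-11) + 2·(-13) - (-17)| / √((-3)² + (-1)² + 2²)
  = |18 + 11 - 26 + 17| / √(9 + 1 + 4)
  = |20| / √14
  = 20 / 3.742
  ≈ 5.345

5.345


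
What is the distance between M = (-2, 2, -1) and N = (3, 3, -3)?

d = √[(x₂-x₁)² + (y₂-y₁)² + (z₂-z₁)²]
  = √[5² + 1² + (-2)²]
  = √[25 + 1 + 4]
  = √30
  ≈ 5.477

5.477


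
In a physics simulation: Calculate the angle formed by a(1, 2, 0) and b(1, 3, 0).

a·b = 1·1 + 2·3 + 0·0 = 1 + 6 + 0 = 7
|a| = √(1² + 2² + 0²) = √5 ≈ 2.236
|b| = √(1² + 3² + 0²) = √10 ≈ 3.162
cos θ = (a·b)/(|a||b|) = 7/(2.236·3.162) ≈ 0.9899
θ = arccos(0.9899) ≈ 8.13°

8.13°


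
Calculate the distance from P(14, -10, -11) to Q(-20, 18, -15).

d = √[(x₂-x₁)² + (y₂-y₁)² + (z₂-z₁)²]
  = √[(-34)² + 28² + (-4)²]
  = √[1156 + 784 + 16]
  = √1956
  ≈ 44.23

44.23


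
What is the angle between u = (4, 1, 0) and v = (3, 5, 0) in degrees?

u·v = 4·3 + 1·5 + 0·0 = 12 + 5 + 0 = 17
|u| = √(4² + 1² + 0²) = √17 ≈ 4.123
|v| = √(3² + 5² + 0²) = √34 ≈ 5.831
cos θ = (u·v)/(|u||v|) = 17/(4.123·5.831) ≈ 0.7071
θ = arccos(0.7071) ≈ 45°

45°


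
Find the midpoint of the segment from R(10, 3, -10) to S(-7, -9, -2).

M = ((x₁+x₂)/2, (y₁+y₂)/2, (z₁+z₂)/2)
  = ((10 - 7)/2, (3 - 9)/2, (-10 - 2)/2)
  = (3/2, -6/2, -12/2)
  = (1.5, -3, -6)

(1.5, -3, -6)


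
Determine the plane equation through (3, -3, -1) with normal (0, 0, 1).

The plane through P with normal n = (a, b, c) satisfies n·(r - P) = 0,
i.e. ax + by + cz = a·x₀ + b·y₀ + c·z₀.
d = 0·3 + 0·(-3) + 1·(-1)
  = 0 + 0 - 1
  = -1
Equation: z = -1

z = -1


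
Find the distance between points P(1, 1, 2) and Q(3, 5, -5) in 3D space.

d = √[(x₂-x₁)² + (y₂-y₁)² + (z₂-z₁)²]
  = √[2² + 4² + (-7)²]
  = √[4 + 16 + 49]
  = √69
  ≈ 8.307

8.307


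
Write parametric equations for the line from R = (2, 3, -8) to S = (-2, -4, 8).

Direction vector d = S - R = (-2 - 2, -4 - 3, 8 + 8) = (-4, -7, 16)
Parametric form r = R + t·d:
x = 2 - 4t, y = 3 - 7t, z = -8 + 16t

x = 2 - 4t, y = 3 - 7t, z = -8 + 16t


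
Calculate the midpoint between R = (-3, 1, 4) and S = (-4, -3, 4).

M = ((x₁+x₂)/2, (y₁+y₂)/2, (z₁+z₂)/2)
  = ((-3 - 4)/2, (1 - 3)/2, (4 + 4)/2)
  = (-7/2, -2/2, 8/2)
  = (-3.5, -1, 4)

(-3.5, -1, 4)


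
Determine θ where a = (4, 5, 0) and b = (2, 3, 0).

a·b = 4·2 + 5·3 + 0·0 = 8 + 15 + 0 = 23
|a| = √(4² + 5² + 0²) = √41 ≈ 6.403
|b| = √(2² + 3² + 0²) = √13 ≈ 3.606
cos θ = (a·b)/(|a||b|) = 23/(6.403·3.606) ≈ 0.9962
θ = arccos(0.9962) ≈ 4.97°

4.97°


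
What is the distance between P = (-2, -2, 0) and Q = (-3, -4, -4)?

d = √[(x₂-x₁)² + (y₂-y₁)² + (z₂-z₁)²]
  = √[(-1)² + (-2)² + (-4)²]
  = √[1 + 4 + 16]
  = √21
  ≈ 4.583

4.583


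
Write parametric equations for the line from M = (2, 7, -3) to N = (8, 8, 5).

Direction vector d = N - M = (8 - 2, 8 - 7, 5 + 3) = (6, 1, 8)
Parametric form r = M + t·d:
x = 2 + 6t, y = 7 + t, z = -3 + 8t

x = 2 + 6t, y = 7 + t, z = -3 + 8t


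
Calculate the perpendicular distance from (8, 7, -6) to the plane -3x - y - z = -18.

distance = |a·x₀ + b·y₀ + c·z₀ - d| / √(a² + b² + c²)
  = |(-3)·8 + (-1)·7 + (-1)·(-6) - (-18)| / √((-3)² + (-1)² + (-1)²)
  = |-24 - 7 + 6 + 18| / √(9 + 1 + 1)
  = |-7| / √11
  = 7 / 3.317
  ≈ 2.111

2.111
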